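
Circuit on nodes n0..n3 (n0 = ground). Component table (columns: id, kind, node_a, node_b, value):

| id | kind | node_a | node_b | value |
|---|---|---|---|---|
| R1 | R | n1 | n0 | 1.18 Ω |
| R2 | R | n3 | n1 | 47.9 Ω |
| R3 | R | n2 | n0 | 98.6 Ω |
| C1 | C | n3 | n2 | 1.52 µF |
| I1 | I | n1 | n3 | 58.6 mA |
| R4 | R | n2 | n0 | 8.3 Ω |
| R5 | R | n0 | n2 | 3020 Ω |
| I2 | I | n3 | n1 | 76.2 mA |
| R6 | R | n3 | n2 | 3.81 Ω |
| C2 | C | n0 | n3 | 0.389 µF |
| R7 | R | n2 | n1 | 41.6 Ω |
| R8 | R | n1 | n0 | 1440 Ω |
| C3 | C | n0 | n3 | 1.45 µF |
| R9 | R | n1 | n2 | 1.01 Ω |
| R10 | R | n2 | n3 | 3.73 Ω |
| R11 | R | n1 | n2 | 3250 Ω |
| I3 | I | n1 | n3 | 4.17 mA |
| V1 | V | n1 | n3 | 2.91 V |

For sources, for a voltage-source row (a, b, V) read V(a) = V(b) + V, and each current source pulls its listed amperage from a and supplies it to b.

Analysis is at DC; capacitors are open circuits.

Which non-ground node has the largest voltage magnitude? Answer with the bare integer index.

3

Apply KCL at each of the 3 non-ground nodes and solve the resulting linear system.
Node n1: branches {R1, R2, I1, I2, R7, R8, R9, R11, I3, V1} → V_1 = 0.1245
Node n2: branches {R3, C1, R4, R5, R6, R7, R9, R10, R11} → V_2 = -0.8064
Node n3: branches {R2, C1, I1, I2, R6, C2, C3, R10, I3, V1} → V_3 = -2.785
Source currents: i(V1)=-1.097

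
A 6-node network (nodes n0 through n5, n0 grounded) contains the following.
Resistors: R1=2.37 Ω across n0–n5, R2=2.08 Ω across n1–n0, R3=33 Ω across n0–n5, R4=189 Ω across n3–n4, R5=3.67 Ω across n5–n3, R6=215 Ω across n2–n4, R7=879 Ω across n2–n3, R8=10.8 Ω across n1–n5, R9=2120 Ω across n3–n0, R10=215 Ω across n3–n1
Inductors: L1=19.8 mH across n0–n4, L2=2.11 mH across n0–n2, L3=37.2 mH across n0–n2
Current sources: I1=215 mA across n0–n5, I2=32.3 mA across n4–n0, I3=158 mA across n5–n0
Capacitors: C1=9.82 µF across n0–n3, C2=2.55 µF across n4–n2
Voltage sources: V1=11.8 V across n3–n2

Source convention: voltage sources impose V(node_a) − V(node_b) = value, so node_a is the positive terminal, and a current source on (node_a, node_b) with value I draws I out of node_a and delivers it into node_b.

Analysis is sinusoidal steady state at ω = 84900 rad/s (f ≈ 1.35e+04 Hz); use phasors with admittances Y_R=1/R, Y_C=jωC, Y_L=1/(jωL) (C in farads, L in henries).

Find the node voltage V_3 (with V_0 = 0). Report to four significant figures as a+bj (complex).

-0.09155-0.004938j V

Element admittances at ω=84900 rad/s:
  Y(R1) = 0.4219+0.000j S between n0,n5
  Y(R2) = 0.4808+0.000j S between n1,n0
  Y(R3) = 0.03030+0.000j S between n0,n5
  Y(R4) = 0.005291+0.000j S between n3,n4
  Y(R5) = 0.2725+0.000j S between n5,n3
  Y(R6) = 0.004651+0.000j S between n2,n4
  Y(L1) = 0.000-0.0005949j S between n0,n4
  I1: injects 0.215 A into n5 (from n0)
  Y(R7) = 0.001138+0.000j S between n2,n3
  Y(R8) = 0.09259+0.000j S between n1,n5
  Y(L2) = 0.000-0.005582j S between n0,n2
  Y(C1) = 0.000+0.8337j S between n0,n3
  Y(R9) = 0.0004717+0.000j S between n3,n0
  I2: injects 0.0323 A into n0 (from n4)
  Y(L3) = 0.000-0.0003166j S between n0,n2
  Y(C2) = 0.000+0.2165j S between n4,n2
  Y(R10) = 0.004651+0.000j S between n3,n1
  I3: injects 0.158 A into n0 (from n5)
  V1: constraint V(n3)−V(n2) = 11.8
Assemble and solve the 6×6 MNA system:
  V(n1)=0.005649-0.0003091j  V(n2)=-11.89-0.004938j  V(n3)=-0.09155-0.004938j  V(n4)=-11.92-0.1457j  V(n5)=0.03986-0.001681j
  i(V1)=-0.04381+0.07649j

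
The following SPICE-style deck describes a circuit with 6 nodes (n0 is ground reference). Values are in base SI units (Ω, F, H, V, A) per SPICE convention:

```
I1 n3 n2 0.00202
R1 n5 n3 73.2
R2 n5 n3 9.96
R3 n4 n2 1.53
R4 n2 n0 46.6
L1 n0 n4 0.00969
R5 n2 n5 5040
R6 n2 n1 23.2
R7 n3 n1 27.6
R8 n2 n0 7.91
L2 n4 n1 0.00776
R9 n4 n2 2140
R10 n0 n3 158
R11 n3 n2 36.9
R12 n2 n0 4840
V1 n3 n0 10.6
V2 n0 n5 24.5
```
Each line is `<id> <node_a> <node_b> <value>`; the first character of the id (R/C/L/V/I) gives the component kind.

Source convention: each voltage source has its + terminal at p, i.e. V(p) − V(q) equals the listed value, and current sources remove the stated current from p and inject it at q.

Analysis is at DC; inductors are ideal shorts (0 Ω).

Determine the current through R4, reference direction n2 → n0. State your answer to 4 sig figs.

0.006995 A

Apply KCL at each of the 5 non-ground nodes and solve the resulting linear system.
Node n1: branches {R6, R7, L2} → V_1 = 0.000
Node n2: branches {I1, R3, R4, R5, R6, R8, R9, R11, R12} → V_2 = 0.3260
Node n3: branches {I1, R1, R2, R7, R10, R11, V1} → V_3 = 10.60
Node n4: branches {R3, L1, L2, R9} → V_4 = 0.000
Node n5: branches {R1, R2, R5, V2} → V_5 = -24.50
Source currents: i(L1)=-0.6113, i(L2)=-0.3981, i(V1)=-4.735, i(V2)=-4.009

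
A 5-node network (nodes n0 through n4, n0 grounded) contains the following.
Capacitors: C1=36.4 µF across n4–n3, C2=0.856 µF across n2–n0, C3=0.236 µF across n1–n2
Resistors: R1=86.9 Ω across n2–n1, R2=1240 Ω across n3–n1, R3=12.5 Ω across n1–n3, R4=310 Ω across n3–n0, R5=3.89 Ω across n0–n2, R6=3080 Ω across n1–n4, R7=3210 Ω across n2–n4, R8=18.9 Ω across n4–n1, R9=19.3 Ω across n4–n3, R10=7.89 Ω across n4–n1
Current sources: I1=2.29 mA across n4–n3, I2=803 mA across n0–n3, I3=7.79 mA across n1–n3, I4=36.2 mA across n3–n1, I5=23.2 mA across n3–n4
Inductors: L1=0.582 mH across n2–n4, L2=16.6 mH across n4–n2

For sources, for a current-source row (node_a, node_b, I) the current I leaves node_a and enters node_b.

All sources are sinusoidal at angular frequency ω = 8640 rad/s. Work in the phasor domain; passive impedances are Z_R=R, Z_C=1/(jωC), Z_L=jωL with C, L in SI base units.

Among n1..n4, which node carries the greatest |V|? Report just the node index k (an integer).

4

Element admittances at ω=8640 rad/s:
  Y(C1) = 0.000+0.3145j S between n4,n3
  Y(R1) = 0.01151+0.000j S between n2,n1
  Y(R2) = 0.0008065+0.000j S between n3,n1
  Y(C2) = 0.000+0.007396j S between n2,n0
  I1: injects 0.00229 A into n3 (from n4)
  Y(R3) = 0.08000+0.000j S between n1,n3
  Y(R4) = 0.003226+0.000j S between n3,n0
  Y(R5) = 0.2571+0.000j S between n0,n2
  I2: injects 0.803 A into n3 (from n0)
  Y(R6) = 0.0003247+0.000j S between n1,n4
  Y(R7) = 0.0003115+0.000j S between n2,n4
  Y(C3) = 0.000+0.002039j S between n1,n2
  Y(L1) = 0.000-0.1989j S between n2,n4
  I3: injects 0.00779 A into n3 (from n1)
  Y(L2) = 0.000-0.006972j S between n4,n2
  Y(R8) = 0.05291+0.000j S between n4,n1
  I4: injects 0.0362 A into n1 (from n3)
  Y(R9) = 0.05181+0.000j S between n4,n3
  Y(R10) = 0.1267+0.000j S between n4,n1
  I5: injects 0.0232 A into n4 (from n3)
Assemble and solve the 4×4 MNA system:
  V(n1)=3.598+2.927j  V(n2)=3.071-0.1082j  V(n3)=3.960+1.581j  V(n4)=3.276+3.731j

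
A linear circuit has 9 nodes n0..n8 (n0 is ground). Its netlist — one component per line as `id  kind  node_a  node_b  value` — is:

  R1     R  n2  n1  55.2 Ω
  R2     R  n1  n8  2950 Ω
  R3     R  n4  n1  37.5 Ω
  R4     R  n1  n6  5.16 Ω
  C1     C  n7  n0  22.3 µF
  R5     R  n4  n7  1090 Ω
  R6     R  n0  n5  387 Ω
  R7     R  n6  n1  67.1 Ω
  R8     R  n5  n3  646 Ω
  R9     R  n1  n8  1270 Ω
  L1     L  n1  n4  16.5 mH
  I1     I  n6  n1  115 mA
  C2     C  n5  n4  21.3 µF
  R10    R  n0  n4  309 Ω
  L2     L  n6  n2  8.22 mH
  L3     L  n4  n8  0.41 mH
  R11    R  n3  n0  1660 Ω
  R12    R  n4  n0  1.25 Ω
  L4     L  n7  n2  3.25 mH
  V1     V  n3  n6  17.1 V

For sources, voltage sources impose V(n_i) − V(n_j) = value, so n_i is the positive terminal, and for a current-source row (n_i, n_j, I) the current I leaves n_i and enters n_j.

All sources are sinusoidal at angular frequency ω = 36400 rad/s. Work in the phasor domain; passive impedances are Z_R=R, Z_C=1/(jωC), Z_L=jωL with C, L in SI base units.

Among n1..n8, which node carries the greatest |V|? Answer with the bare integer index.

Element admittances at ω=36400 rad/s:
  Y(R1) = 0.01812+0.000j S between n2,n1
  Y(R2) = 0.0003390+0.000j S between n1,n8
  Y(R3) = 0.02667+0.000j S between n4,n1
  Y(R4) = 0.1938+0.000j S between n1,n6
  Y(C1) = 0.000+0.8117j S between n7,n0
  Y(R5) = 0.0009174+0.000j S between n4,n7
  Y(R6) = 0.002584+0.000j S between n0,n5
  Y(R7) = 0.01490+0.000j S between n6,n1
  Y(R8) = 0.001548+0.000j S between n5,n3
  Y(R9) = 0.0007874+0.000j S between n1,n8
  Y(L1) = 0.000-0.001665j S between n1,n4
  I1: injects 0.115 A into n1 (from n6)
  Y(C2) = 0.000+0.7753j S between n5,n4
  Y(R10) = 0.003236+0.000j S between n0,n4
  Y(L2) = 0.000-0.003342j S between n6,n2
  Y(L3) = 0.000-0.06701j S between n4,n8
  Y(R11) = 0.0006024+0.000j S between n3,n0
  Y(R12) = 0.8000+0.000j S between n4,n0
  Y(L4) = 0.000-0.008453j S between n7,n2
  V1: constraint V(n3)−V(n6) = 17.1
Assemble and solve the 9×9 MNA system:
  V(n1)=-1.032-0.2875j  V(n2)=-0.7760-0.4747j  V(n3)=15.36-0.3002j  V(n4)=-0.006429-0.007888j  V(n5)=-0.006823-0.03858j  V(n6)=-1.744-0.3002j  V(n7)=0.008152+0.005013j  V(n8)=-0.002021-0.02520j
  i(V1)=-0.03303+0.0005857j

3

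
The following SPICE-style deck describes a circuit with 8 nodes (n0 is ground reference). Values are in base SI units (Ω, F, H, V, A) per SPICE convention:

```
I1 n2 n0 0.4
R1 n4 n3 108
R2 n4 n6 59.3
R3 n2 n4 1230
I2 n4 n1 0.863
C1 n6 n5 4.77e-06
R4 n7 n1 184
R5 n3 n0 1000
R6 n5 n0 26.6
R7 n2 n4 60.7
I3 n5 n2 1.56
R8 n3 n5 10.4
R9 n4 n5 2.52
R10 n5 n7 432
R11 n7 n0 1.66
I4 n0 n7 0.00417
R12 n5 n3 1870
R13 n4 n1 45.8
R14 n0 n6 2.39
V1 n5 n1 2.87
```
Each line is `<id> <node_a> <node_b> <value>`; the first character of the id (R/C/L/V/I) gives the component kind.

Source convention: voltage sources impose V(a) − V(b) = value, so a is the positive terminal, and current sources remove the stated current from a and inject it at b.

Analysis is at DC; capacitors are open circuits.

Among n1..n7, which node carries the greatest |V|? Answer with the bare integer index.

2

Element admittances at DC:
  I1: injects 0.4 A into n0 (from n2)
  Y(R1) = 0.009259 S between n4,n3
  Y(R2) = 0.01686 S between n4,n6
  Y(R3) = 0.0008130 S between n2,n4
  I2: injects 0.863 A into n1 (from n4)
  Y(C1) = 0.000 S between n6,n5
  Y(R4) = 0.005435 S between n7,n1
  Y(R5) = 0.001000 S between n3,n0
  Y(R6) = 0.03759 S between n5,n0
  Y(R7) = 0.01647 S between n2,n4
  I3: injects 1.56 A into n2 (from n5)
  Y(R8) = 0.09615 S between n3,n5
  Y(R9) = 0.3968 S between n4,n5
  Y(R10) = 0.002315 S between n5,n7
  Y(R11) = 0.6024 S between n7,n0
  I4: injects 0.00417 A into n7 (from n0)
  Y(R12) = 0.0005348 S between n5,n3
  Y(R13) = 0.02183 S between n4,n1
  Y(R14) = 0.4184 S between n0,n6
  V1: constraint V(n5)−V(n1) = 2.87
Assemble and solve the 8×8 MNA system:
  V(n1)=-9.227  V(n2)=61.51  V(n3)=-6.232  V(n4)=-5.595  V(n5)=-6.357  V(n6)=-0.2168  V(n7)=-0.09947
  i(V1)=-0.9919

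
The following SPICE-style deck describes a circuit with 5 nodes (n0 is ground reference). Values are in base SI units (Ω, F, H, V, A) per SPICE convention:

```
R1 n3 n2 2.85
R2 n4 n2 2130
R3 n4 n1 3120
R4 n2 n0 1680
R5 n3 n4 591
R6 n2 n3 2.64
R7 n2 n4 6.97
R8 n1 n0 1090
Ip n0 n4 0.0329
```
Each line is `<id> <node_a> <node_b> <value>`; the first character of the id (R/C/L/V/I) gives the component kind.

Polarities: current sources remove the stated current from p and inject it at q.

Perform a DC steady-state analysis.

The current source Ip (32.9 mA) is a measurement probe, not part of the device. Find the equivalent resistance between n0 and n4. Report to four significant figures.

Apply KCL at each of the 4 non-ground nodes and solve the resulting linear system.
Node n1: branches {R3, R8} → V_1 = 10.26
Node n2: branches {R1, R2, R4, R6, R7} → V_2 = 39.46
Node n3: branches {R1, R5, R6} → V_3 = 39.46
Node n4: branches {R2, R3, R5, R7, Ip} → V_4 = 39.62

R_eq = 1204. Ω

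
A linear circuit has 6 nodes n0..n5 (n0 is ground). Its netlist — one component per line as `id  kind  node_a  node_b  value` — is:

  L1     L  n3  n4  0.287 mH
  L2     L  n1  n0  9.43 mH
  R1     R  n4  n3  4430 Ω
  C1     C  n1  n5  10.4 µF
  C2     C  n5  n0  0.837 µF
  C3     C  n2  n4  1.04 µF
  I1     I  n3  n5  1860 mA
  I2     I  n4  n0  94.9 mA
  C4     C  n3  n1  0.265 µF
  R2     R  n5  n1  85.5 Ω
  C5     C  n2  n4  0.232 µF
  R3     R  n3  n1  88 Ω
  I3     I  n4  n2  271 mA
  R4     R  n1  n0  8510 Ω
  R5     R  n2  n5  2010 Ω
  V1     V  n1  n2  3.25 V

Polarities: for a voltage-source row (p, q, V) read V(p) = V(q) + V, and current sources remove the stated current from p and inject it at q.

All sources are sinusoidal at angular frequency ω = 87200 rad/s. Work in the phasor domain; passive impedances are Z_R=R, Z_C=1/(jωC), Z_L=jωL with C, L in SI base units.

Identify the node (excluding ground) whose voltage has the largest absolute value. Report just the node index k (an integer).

3

Element admittances at ω=87200 rad/s:
  Y(L1) = 0.000-0.03996j S between n3,n4
  Y(L2) = 0.000-0.001216j S between n1,n0
  Y(R1) = 0.0002257+0.000j S between n4,n3
  Y(C1) = 0.000+0.9069j S between n1,n5
  Y(C2) = 0.000+0.07299j S between n5,n0
  Y(C3) = 0.000+0.09069j S between n2,n4
  I1: injects 1.86 A into n5 (from n3)
  I2: injects 0.0949 A into n0 (from n4)
  Y(C4) = 0.000+0.02311j S between n3,n1
  Y(R2) = 0.01170+0.000j S between n5,n1
  Y(C5) = 0.000+0.02023j S between n2,n4
  Y(R3) = 0.01136+0.000j S between n3,n1
  I3: injects 0.271 A into n2 (from n4)
  Y(R4) = 0.0001175+0.000j S between n1,n0
  Y(R5) = 0.0004975+0.000j S between n2,n5
  V1: constraint V(n1)−V(n2) = 3.25
Assemble and solve the 6×6 MNA system:
  V(n1)=-0.03578+3.517j  V(n2)=-3.286+3.517j  V(n3)=-16.48-33.58j  V(n4)=3.940+29.63j  V(n5)=-0.006258+1.359j
  i(V1)=2.624-0.8004j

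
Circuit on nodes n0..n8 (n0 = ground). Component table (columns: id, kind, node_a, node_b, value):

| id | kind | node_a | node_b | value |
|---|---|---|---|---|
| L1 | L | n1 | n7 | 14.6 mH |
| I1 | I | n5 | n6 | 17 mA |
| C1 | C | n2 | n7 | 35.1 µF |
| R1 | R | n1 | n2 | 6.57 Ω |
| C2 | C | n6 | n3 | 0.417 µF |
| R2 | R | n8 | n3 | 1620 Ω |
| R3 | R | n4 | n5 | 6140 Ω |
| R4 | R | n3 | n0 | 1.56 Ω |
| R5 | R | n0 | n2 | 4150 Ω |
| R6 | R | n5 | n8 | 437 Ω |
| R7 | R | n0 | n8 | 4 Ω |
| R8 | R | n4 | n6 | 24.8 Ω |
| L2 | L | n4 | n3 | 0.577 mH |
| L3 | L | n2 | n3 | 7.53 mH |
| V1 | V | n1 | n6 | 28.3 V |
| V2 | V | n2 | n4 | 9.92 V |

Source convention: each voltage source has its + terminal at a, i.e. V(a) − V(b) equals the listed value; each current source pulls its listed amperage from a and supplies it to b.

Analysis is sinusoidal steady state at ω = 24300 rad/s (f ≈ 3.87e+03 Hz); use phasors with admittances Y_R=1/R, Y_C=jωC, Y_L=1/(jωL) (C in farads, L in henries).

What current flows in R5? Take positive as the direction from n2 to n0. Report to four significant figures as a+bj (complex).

0.001673+8.854e-05j A

MNA unknowns: 8 node voltages V₁..V_8 plus 2 source currents (V1, V2)
L1: Y=0.000-0.002819j on G[1,7]
I1: z[5]−=0.017, z[6]+=0.017
C1: Y=0.000+0.8529j on G[2,7]
R1: Y=0.1522+0.000j on G[1,2]
C2: Y=0.000+0.01013j on G[6,3]
R2: Y=0.0006173+0.000j on G[8,3]
R3: Y=0.0001629+0.000j on G[4,5]
R4: Y=0.6410+0.000j on G[3,0]
R5: Y=0.0002410+0.000j on G[0,2]
R6: Y=0.002288+0.000j on G[5,8]
R7: Y=0.2500+0.000j on G[0,8]
R8: Y=0.04032+0.000j on G[4,6]
L2: Y=0.000-0.07132j on G[4,3]
L3: Y=0.000-0.005465j on G[2,3]
V1: row V1−V6=28.3, i_V1 at 1,6
V2: row V2−V4=9.92, i_V2 at 2,4
solve → V1=10.94+1.341j, V2=6.944+0.3674j, V3=0.02275-0.0002248j, V4=-2.976+0.3674j, V5=-7.194+0.02462j, V6=-17.36+1.341j, V7=6.931+0.3642j, V8=-0.06504+0.0002222j
aux → i_V1=-0.6107-0.1369j, i_V2=0.6070+0.1746j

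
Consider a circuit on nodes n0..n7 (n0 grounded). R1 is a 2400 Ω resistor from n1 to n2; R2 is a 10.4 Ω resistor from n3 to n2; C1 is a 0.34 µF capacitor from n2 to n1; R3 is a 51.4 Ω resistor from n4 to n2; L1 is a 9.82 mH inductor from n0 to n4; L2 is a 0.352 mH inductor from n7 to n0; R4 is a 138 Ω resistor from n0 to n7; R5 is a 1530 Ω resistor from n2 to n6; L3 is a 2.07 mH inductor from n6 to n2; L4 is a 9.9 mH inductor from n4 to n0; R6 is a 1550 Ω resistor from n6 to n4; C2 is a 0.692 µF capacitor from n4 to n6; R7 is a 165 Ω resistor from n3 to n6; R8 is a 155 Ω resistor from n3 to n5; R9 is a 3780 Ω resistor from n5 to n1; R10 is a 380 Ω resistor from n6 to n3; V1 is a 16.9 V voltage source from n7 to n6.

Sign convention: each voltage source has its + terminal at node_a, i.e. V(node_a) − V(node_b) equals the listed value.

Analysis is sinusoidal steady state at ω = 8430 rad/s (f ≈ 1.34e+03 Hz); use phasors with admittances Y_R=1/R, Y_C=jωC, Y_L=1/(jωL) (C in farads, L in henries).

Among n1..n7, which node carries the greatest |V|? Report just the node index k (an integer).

Element admittances at ω=8430 rad/s:
  Y(R1) = 0.0004167+0.000j S between n1,n2
  Y(R2) = 0.09615+0.000j S between n3,n2
  Y(C1) = 0.000+0.002866j S between n2,n1
  Y(R3) = 0.01946+0.000j S between n4,n2
  Y(L1) = 0.000-0.01208j S between n0,n4
  Y(L2) = 0.000-0.3370j S between n7,n0
  Y(R4) = 0.007246+0.000j S between n0,n7
  Y(R5) = 0.0006536+0.000j S between n2,n6
  Y(L3) = 0.000-0.05731j S between n6,n2
  Y(L4) = 0.000-0.01198j S between n4,n0
  Y(R6) = 0.0006452+0.000j S between n6,n4
  Y(C2) = 0.000+0.005834j S between n4,n6
  Y(R7) = 0.006061+0.000j S between n3,n6
  Y(R8) = 0.006452+0.000j S between n3,n5
  Y(R9) = 0.0002646+0.000j S between n5,n1
  Y(R10) = 0.002632+0.000j S between n6,n3
  V1: constraint V(n7)−V(n6) = 16.9
Assemble and solve the 8×8 MNA system:
  V(n1)=-12.76+2.341j  V(n2)=-12.75+2.318j  V(n3)=-13.05+2.172j  V(n4)=-5.894-7.863j  V(n5)=-13.04+2.178j  V(n6)=-16.47+0.5521j  V(n7)=0.4327+0.5521j
  i(V1)=-0.1892+0.1418j

6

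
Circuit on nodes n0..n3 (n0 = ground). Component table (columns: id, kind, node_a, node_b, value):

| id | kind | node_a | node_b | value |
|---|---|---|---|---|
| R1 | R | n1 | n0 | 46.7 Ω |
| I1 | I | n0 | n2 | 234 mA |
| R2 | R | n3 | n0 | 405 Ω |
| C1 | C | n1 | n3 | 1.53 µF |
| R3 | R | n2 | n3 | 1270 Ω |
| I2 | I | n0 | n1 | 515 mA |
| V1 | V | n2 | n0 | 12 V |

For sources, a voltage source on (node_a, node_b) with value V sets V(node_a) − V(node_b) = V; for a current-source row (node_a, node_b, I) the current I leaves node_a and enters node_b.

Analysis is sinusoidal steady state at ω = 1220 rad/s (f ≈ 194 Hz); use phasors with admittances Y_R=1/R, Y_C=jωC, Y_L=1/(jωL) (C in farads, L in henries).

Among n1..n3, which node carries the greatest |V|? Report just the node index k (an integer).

MNA unknowns: 3 node voltages V₁..V_3 plus 1 source current (V1)
R1: Y=0.02141+0.000j on G[1,0]
I1: z[0]−=0.234, z[2]+=0.234
R2: Y=0.002469+0.000j on G[3,0]
C1: Y=0.000+0.001867j on G[1,3]
R3: Y=0.0007874+0.000j on G[2,3]
I2: z[0]−=0.515, z[1]+=0.515
V1: row V2−V0=12, i_V1 at 2,0
solve → V1=23.20-1.284j, V2=12.00+0.000j, V3=8.476+8.441j
aux → i_V1=0.2312+0.006647j

1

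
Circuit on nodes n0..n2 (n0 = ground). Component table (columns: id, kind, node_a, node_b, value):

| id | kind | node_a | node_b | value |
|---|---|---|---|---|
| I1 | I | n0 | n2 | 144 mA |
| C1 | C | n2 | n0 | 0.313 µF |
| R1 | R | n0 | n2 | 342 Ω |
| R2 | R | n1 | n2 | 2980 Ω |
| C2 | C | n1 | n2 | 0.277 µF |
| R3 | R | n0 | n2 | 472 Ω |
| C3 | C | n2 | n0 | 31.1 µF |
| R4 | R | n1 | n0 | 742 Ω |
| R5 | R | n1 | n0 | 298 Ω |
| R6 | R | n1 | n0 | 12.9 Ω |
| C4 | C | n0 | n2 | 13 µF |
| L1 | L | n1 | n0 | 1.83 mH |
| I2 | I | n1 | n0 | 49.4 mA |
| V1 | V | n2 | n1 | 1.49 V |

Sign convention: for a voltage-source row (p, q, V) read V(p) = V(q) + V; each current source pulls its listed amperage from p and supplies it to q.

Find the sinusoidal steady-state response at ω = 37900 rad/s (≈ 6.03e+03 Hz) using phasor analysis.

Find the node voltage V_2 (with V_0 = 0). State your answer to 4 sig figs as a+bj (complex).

-0.006054-0.1304j V

Element admittances at ω=37900 rad/s:
  I1: injects 0.144 A into n2 (from n0)
  Y(C1) = 0.000+0.01186j S between n2,n0
  Y(R1) = 0.002924+0.000j S between n0,n2
  Y(R2) = 0.0003356+0.000j S between n1,n2
  Y(C2) = 0.000+0.01050j S between n1,n2
  Y(R3) = 0.002119+0.000j S between n0,n2
  Y(C3) = 0.000+1.179j S between n2,n0
  Y(R4) = 0.001348+0.000j S between n1,n0
  Y(R5) = 0.003356+0.000j S between n1,n0
  Y(R6) = 0.07752+0.000j S between n1,n0
  Y(C4) = 0.000+0.4927j S between n0,n2
  Y(L1) = 0.000-0.01442j S between n1,n0
  I2: injects 0.0494 A into n0 (from n1)
  V1: constraint V(n2)−V(n1) = 1.49
Assemble and solve the 3×3 MNA system:
  V(n1)=-1.496-0.1304j  V(n2)=-0.006054-0.1304j
  i(V1)=-0.07599-0.004795j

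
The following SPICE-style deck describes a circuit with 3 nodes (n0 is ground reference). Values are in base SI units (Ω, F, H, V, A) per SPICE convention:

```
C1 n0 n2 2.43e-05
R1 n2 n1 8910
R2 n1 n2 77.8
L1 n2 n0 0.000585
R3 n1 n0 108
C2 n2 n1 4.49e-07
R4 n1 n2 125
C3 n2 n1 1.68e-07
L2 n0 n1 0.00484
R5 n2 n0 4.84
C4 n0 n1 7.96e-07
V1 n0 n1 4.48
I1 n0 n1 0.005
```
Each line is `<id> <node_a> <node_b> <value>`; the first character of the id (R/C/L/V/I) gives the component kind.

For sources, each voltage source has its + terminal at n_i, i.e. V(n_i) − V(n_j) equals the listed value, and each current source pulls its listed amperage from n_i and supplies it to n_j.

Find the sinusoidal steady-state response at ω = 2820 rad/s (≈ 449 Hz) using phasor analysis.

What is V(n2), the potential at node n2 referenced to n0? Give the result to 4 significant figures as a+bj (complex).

-0.05073-0.1537j V

Element admittances at ω=2820 rad/s:
  Y(C1) = 0.000+0.06853j S between n0,n2
  Y(R1) = 0.0001122+0.000j S between n2,n1
  Y(R2) = 0.01285+0.000j S between n1,n2
  Y(L1) = 0.000-0.6062j S between n2,n0
  Y(R3) = 0.009259+0.000j S between n1,n0
  Y(C2) = 0.000+0.001266j S between n2,n1
  Y(R4) = 0.008000+0.000j S between n1,n2
  Y(C3) = 0.000+0.0004738j S between n2,n1
  Y(L2) = 0.000-0.07327j S between n0,n1
  Y(R5) = 0.2066+0.000j S between n2,n0
  Y(C4) = 0.000+0.002245j S between n0,n1
  V1: constraint V(n0)−V(n1) = 4.48
  I1: injects 0.005 A into n1 (from n0)
Assemble and solve the 3×3 MNA system:
  V(n1)=-4.480+0.000j  V(n2)=-0.05073-0.1537j
  i(V1)=-0.1396+0.3137j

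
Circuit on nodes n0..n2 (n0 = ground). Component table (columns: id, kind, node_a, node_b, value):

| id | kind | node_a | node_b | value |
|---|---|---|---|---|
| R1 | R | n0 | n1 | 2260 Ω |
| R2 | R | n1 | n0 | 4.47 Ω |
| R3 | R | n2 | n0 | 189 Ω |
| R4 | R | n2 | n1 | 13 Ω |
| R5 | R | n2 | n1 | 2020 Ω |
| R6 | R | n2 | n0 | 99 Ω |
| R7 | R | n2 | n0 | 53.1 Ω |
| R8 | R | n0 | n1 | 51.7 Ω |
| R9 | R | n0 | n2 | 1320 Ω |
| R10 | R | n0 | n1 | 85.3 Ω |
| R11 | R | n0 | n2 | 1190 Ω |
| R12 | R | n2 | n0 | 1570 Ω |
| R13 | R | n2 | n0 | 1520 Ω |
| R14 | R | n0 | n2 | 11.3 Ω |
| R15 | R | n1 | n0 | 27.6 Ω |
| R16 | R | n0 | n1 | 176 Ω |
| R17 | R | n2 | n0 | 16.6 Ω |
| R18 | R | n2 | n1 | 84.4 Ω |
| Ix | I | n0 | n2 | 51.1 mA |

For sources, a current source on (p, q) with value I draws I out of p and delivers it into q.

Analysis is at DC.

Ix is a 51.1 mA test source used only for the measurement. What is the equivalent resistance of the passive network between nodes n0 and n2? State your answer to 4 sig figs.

R_eq = 3.929 Ω

MNA unknowns: 2 node voltages V₁..V_2
R1: Y=0.0004425 on G[0,1]
R2: Y=0.2237 on G[1,0]
R3: Y=0.005291 on G[2,0]
R4: Y=0.07692 on G[2,1]
R5: Y=0.0004950 on G[2,1]
R6: Y=0.01010 on G[2,0]
R7: Y=0.01883 on G[2,0]
R8: Y=0.01934 on G[0,1]
R9: Y=0.0007576 on G[0,2]
R10: Y=0.01172 on G[0,1]
R11: Y=0.0008403 on G[0,2]
R12: Y=0.0006369 on G[2,0]
R13: Y=0.0006579 on G[2,0]
R14: Y=0.08850 on G[0,2]
R15: Y=0.03623 on G[1,0]
R16: Y=0.005682 on G[0,1]
R17: Y=0.06024 on G[2,0]
R18: Y=0.01185 on G[2,1]
Ix: z[0]−=0.0511, z[2]+=0.0511
solve → V1=0.04639, V2=0.2008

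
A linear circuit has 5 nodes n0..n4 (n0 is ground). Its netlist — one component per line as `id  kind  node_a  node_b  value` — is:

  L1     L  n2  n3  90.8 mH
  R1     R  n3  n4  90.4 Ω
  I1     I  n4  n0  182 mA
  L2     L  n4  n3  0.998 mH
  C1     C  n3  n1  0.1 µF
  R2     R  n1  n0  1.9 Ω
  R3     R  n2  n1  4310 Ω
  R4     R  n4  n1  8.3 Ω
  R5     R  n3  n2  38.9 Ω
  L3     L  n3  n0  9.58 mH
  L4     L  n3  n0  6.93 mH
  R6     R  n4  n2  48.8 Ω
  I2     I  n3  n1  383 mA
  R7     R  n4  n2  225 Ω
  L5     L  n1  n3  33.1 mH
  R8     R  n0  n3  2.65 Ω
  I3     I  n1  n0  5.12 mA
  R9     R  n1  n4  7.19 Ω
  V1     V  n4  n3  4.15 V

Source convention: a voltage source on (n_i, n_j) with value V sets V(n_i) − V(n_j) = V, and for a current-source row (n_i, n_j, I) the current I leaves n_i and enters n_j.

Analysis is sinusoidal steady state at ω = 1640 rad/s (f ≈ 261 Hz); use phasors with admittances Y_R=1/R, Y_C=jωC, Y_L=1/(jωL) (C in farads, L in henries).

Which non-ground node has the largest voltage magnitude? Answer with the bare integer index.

4

Element admittances at ω=1640 rad/s:
  Y(L1) = 0.000-0.006715j S between n2,n3
  Y(R1) = 0.01106+0.000j S between n3,n4
  I1: injects 0.182 A into n0 (from n4)
  Y(L2) = 0.000-0.6110j S between n4,n3
  Y(C1) = 0.000+0.0001640j S between n3,n1
  Y(R2) = 0.5263+0.000j S between n1,n0
  Y(R3) = 0.0002320+0.000j S between n2,n1
  Y(R4) = 0.1205+0.000j S between n4,n1
  Y(R5) = 0.02571+0.000j S between n3,n2
  Y(L3) = 0.000-0.06365j S between n3,n0
  Y(L4) = 0.000-0.08799j S between n3,n0
  Y(R6) = 0.02049+0.000j S between n4,n2
  I2: injects 0.383 A into n1 (from n3)
  Y(R7) = 0.004444+0.000j S between n4,n2
  Y(L5) = 0.000-0.01842j S between n1,n3
  Y(R8) = 0.3774+0.000j S between n0,n3
  I3: injects 0.00512 A into n0 (from n1)
  Y(R9) = 0.1391+0.000j S between n1,n4
  V1: constraint V(n4)−V(n3) = 4.15
Assemble and solve the 5×5 MNA system:
  V(n1)=1.202-0.1257j  V(n2)=0.08173-0.3329j  V(n3)=-1.931-0.6008j  V(n4)=2.219-0.6008j
  i(V1)=-0.5450+2.666j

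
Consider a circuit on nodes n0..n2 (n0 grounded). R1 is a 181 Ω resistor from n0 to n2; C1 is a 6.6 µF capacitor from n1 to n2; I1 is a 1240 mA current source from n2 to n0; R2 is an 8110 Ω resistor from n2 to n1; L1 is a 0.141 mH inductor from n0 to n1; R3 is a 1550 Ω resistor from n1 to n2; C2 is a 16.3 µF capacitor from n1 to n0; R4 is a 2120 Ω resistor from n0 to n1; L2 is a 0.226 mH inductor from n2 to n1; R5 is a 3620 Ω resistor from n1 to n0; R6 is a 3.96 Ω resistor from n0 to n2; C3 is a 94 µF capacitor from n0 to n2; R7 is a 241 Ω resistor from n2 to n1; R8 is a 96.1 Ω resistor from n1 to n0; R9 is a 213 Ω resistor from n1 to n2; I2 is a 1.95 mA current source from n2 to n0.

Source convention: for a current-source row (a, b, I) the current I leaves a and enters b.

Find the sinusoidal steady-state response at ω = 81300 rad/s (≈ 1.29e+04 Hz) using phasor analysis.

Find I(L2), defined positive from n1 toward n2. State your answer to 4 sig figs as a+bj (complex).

Element admittances at ω=81300 rad/s:
  Y(R1) = 0.005525+0.000j S between n0,n2
  Y(C1) = 0.000+0.5366j S between n1,n2
  I1: injects 1.24 A into n0 (from n2)
  Y(R2) = 0.0001233+0.000j S between n2,n1
  Y(L1) = 0.000-0.08723j S between n0,n1
  Y(R3) = 0.0006452+0.000j S between n1,n2
  Y(C2) = 0.000+1.325j S between n1,n0
  Y(R4) = 0.0004717+0.000j S between n0,n1
  Y(L2) = 0.000-0.05443j S between n2,n1
  Y(R5) = 0.0002762+0.000j S between n1,n0
  Y(R6) = 0.2525+0.000j S between n0,n2
  Y(C3) = 0.000+7.642j S between n0,n2
  Y(R7) = 0.004149+0.000j S between n2,n1
  Y(R8) = 0.01041+0.000j S between n1,n0
  Y(R9) = 0.004695+0.000j S between n1,n2
  I2: injects 0.00195 A into n0 (from n2)
Assemble and solve the 2×2 MNA system:
  V(n1)=-0.001096+0.04354j  V(n2)=-0.005129+0.1553j

-0.006082-0.0002195j A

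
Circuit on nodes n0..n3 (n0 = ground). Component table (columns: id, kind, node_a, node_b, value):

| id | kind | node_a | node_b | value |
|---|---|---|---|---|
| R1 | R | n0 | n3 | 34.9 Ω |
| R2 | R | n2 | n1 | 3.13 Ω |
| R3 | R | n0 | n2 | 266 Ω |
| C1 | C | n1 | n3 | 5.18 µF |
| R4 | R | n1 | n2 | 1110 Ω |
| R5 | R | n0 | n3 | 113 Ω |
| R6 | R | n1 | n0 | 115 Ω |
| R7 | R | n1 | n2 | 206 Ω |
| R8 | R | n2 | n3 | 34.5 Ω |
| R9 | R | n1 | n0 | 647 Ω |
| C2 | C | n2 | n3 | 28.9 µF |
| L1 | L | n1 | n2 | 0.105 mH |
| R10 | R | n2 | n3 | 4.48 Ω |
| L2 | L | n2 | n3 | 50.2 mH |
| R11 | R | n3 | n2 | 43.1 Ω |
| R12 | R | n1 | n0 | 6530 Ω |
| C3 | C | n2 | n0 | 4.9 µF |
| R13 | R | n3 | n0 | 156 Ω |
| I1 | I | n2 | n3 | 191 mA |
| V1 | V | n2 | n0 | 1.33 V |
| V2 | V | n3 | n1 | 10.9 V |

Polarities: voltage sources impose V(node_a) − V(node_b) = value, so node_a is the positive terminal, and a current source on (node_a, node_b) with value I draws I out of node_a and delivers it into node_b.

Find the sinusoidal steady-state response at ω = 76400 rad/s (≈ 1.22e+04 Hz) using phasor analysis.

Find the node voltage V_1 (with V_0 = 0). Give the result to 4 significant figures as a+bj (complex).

Element admittances at ω=76400 rad/s:
  Y(R1) = 0.02865+0.000j S between n0,n3
  Y(R2) = 0.3195+0.000j S between n2,n1
  Y(R3) = 0.003759+0.000j S between n0,n2
  Y(C1) = 0.000+0.3958j S between n1,n3
  Y(R4) = 0.0009009+0.000j S between n1,n2
  Y(R5) = 0.008850+0.000j S between n0,n3
  Y(R6) = 0.008696+0.000j S between n1,n0
  Y(R7) = 0.004854+0.000j S between n1,n2
  Y(R8) = 0.02899+0.000j S between n2,n3
  Y(R9) = 0.001546+0.000j S between n1,n0
  Y(C2) = 0.000+2.208j S between n2,n3
  Y(L1) = 0.000-0.1247j S between n1,n2
  Y(R10) = 0.2232+0.000j S between n2,n3
  Y(L2) = 0.000-0.0002607j S between n2,n3
  Y(R11) = 0.02320+0.000j S between n3,n2
  Y(R12) = 0.0001531+0.000j S between n1,n0
  Y(C3) = 0.000+0.3744j S between n2,n0
  Y(R13) = 0.006410+0.000j S between n3,n0
  I1: injects 0.191 A into n3 (from n2)
  V1: constraint V(n2)−V(n0) = 1.33
  V2: constraint V(n3)−V(n1) = 10.9
Assemble and solve the 5×5 MNA system:
  V(n1)=-9.645-1.837j  V(n2)=1.330+0.000j  V(n3)=1.255-1.837j
  i(V1)=0.04013-0.3981j  i(V2)=-3.899-3.562j

-9.645-1.837j V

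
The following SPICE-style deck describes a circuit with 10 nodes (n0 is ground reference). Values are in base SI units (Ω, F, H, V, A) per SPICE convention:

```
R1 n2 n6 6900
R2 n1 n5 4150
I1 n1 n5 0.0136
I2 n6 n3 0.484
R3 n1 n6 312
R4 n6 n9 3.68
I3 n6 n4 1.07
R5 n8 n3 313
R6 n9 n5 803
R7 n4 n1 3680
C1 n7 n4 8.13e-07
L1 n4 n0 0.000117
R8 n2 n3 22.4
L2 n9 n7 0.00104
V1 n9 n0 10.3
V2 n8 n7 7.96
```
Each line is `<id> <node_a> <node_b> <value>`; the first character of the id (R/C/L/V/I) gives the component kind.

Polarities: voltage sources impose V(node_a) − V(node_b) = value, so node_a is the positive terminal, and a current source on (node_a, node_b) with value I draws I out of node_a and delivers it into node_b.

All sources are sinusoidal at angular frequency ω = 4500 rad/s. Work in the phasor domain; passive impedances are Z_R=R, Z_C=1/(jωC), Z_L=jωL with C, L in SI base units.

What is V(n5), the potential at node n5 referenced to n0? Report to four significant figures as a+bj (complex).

Apply KCL at each of the 9 non-ground nodes and solve the resulting linear system.
Node n1: branches {R2, I1, R3, R7} → V_1 = 1.499+0.04279j
Node n2: branches {R1, R8} → V_2 = 162.3+2.085j
Node n3: branches {I2, R5, R8} → V_3 = 162.8+2.092j
Node n4: branches {I3, R7, C1, L1} → V_4 = -0.02015+0.5604j
Node n5: branches {R2, I1, R6} → V_5 = 18.02+0.006937j
Node n6: branches {R1, I2, R3, R4, I3} → V_6 = 4.628+0.001597j
Node n7: branches {C1, L2, V2} → V_7 = 10.48+2.186j
Node n8: branches {R5, V2} → V_8 = 18.44+2.186j
Node n9: branches {R4, R6, L2, V1} → V_9 = 10.30+0.000j
Source currents: i(V1)=-1.064-0.03828j, i(V2)=0.4612-0.0003019j

18.02+0.006937j V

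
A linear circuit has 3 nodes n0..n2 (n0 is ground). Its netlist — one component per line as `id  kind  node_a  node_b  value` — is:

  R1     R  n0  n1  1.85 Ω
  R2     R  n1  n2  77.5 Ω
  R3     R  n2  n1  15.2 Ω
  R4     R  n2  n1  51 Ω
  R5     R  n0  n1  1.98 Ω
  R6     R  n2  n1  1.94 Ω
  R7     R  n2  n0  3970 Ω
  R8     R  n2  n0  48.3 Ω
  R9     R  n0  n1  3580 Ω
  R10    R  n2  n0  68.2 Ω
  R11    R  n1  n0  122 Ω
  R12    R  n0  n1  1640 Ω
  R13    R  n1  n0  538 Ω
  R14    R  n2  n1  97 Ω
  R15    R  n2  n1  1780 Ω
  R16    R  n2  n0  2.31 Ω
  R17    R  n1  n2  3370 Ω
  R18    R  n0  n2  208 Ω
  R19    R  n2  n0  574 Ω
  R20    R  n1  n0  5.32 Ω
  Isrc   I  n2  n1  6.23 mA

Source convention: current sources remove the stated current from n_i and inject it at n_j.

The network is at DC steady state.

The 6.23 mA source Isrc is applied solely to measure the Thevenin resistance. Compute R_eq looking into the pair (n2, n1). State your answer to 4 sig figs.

R_eq = 1.032 Ω

Element admittances at DC:
  Y(R1) = 0.5405 S between n0,n1
  Y(R2) = 0.01290 S between n1,n2
  Y(R3) = 0.06579 S between n2,n1
  Y(R4) = 0.01961 S between n2,n1
  Y(R5) = 0.5051 S between n0,n1
  Y(R6) = 0.5155 S between n2,n1
  Y(R7) = 0.0002519 S between n2,n0
  Y(R8) = 0.02070 S between n2,n0
  Y(R9) = 0.0002793 S between n0,n1
  Y(R10) = 0.01466 S between n2,n0
  Y(R11) = 0.008197 S between n1,n0
  Y(R12) = 0.0006098 S between n0,n1
  Y(R13) = 0.001859 S between n1,n0
  Y(R14) = 0.01031 S between n2,n1
  Y(R15) = 0.0005618 S between n2,n1
  Y(R16) = 0.4329 S between n2,n0
  Y(R17) = 0.0002967 S between n1,n2
  Y(R18) = 0.004808 S between n0,n2
  Y(R19) = 0.001742 S between n2,n0
  Y(R20) = 0.1880 S between n1,n0
  Isrc: injects 0.00623 A into n1 (from n2)
Assemble and solve the 2×2 MNA system:
  V(n1)=0.001777  V(n2)=-0.004654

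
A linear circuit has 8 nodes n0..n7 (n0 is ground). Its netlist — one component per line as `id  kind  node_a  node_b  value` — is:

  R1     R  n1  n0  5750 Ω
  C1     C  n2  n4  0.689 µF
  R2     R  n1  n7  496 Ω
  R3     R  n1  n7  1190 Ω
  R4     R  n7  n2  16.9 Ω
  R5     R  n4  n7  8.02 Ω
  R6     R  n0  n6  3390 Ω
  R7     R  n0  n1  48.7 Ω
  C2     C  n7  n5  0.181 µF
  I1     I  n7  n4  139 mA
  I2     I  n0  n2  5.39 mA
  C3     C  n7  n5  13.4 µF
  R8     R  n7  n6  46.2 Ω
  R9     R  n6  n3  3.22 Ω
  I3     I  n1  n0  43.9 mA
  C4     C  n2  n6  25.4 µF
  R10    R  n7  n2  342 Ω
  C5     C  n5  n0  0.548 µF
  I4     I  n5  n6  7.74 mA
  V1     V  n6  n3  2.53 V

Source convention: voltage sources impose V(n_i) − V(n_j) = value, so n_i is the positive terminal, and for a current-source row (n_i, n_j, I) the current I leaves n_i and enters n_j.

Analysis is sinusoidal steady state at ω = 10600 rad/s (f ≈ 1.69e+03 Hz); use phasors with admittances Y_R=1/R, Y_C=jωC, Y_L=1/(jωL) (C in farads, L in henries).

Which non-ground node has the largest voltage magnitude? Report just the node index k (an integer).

3

MNA unknowns: 7 node voltages V₁..V_7 plus 1 source current (V1)
R1: Y=0.0001739+0.000j on G[1,0]
C1: Y=0.000+0.007303j on G[2,4]
R2: Y=0.002016+0.000j on G[1,7]
R3: Y=0.0008403+0.000j on G[1,7]
R4: Y=0.05917+0.000j on G[7,2]
R5: Y=0.1247+0.000j on G[4,7]
R6: Y=0.0002950+0.000j on G[0,6]
R7: Y=0.02053+0.000j on G[0,1]
C2: Y=0.000+0.001919j on G[7,5]
I1: z[7]−=0.139, z[4]+=0.139
I2: z[0]−=0.00539, z[2]+=0.00539
C3: Y=0.000+0.1420j on G[7,5]
R8: Y=0.02165+0.000j on G[7,6]
R9: Y=0.3106+0.000j on G[6,3]
I3: z[1]−=0.0439, z[0]+=0.0439
C4: Y=0.000+0.2692j on G[2,6]
R10: Y=0.002924+0.000j on G[7,2]
C5: Y=0.000+0.005809j on G[5,0]
I4: z[5]−=0.00774, z[6]+=0.00774
V1: row V6−V3=2.53, i_V1 at 6,3
solve → V1=-1.861-0.005731j, V2=0.1899+0.03830j, V3=-2.346+0.02296j, V4=1.127-0.1021j, V5=0.01926+0.006236j, V6=0.1842+0.02296j, V7=0.02004-0.04728j
aux → i_V1=-0.7857+0.000j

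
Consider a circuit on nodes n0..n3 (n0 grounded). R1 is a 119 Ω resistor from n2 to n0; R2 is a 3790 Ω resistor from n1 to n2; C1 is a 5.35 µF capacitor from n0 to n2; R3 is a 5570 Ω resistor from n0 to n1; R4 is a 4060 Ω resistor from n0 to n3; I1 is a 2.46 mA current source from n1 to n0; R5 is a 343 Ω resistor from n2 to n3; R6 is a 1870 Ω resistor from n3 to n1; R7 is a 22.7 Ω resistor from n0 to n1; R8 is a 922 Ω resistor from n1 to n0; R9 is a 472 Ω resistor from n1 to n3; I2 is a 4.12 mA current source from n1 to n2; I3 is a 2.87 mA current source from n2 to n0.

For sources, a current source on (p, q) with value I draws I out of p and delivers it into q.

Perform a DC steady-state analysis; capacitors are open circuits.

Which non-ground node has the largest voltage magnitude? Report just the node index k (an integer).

1

MNA unknowns: 3 node voltages V₁..V_3
R1: Y=0.008403 on G[2,0]
R2: Y=0.0002639 on G[1,2]
C1: Y=0.000 on G[0,2]
R3: Y=0.0001795 on G[0,1]
R4: Y=0.0002463 on G[0,3]
I1: z[1]−=0.00246, z[0]+=0.00246
R5: Y=0.002915 on G[2,3]
R6: Y=0.0005348 on G[3,1]
R7: Y=0.04405 on G[0,1]
R8: Y=0.001085 on G[1,0]
R9: Y=0.002119 on G[1,3]
I2: z[1]−=0.00412, z[2]+=0.00412
I3: z[2]−=0.00287, z[0]+=0.00287
solve → V1=-0.1365, V2=0.1020, V3=-0.01113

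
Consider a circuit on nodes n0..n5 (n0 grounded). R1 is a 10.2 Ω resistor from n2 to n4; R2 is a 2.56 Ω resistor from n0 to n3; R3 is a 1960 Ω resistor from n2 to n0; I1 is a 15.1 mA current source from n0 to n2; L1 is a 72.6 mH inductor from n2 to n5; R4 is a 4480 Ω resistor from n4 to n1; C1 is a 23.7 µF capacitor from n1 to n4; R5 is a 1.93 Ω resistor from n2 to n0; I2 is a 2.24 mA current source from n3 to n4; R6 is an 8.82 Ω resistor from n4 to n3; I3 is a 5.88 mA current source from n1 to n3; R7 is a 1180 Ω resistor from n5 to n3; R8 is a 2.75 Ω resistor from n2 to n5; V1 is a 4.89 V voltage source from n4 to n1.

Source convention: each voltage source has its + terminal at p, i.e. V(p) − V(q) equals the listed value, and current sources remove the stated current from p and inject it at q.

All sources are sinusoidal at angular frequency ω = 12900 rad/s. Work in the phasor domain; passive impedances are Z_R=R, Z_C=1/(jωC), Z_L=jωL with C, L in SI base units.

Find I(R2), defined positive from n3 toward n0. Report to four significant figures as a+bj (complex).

Element admittances at ω=12900 rad/s:
  Y(R1) = 0.09804+0.000j S between n2,n4
  Y(R2) = 0.3906+0.000j S between n0,n3
  Y(R3) = 0.0005102+0.000j S between n2,n0
  I1: injects 0.0151 A into n2 (from n0)
  Y(L1) = 0.000-0.001068j S between n2,n5
  Y(R4) = 0.0002232+0.000j S between n4,n1
  Y(C1) = 0.000+0.3057j S between n1,n4
  Y(R5) = 0.5181+0.000j S between n2,n0
  I2: injects 0.00224 A into n4 (from n3)
  Y(R6) = 0.1134+0.000j S between n4,n3
  I3: injects 0.00588 A into n3 (from n1)
  Y(R7) = 0.0008475+0.000j S between n5,n3
  Y(R8) = 0.3636+0.000j S between n2,n5
  V1: constraint V(n4)−V(n1) = 4.89
Assemble and solve the 6×6 MNA system:
  V(n1)=-4.892+0.000j  V(n2)=0.02407+0.000j  V(n3)=0.006697+0.000j  V(n4)=-0.002464+0.000j  V(n5)=0.02403-1.182e-07j
  i(V1)=0.004788-1.495j

0.002616+0.000j A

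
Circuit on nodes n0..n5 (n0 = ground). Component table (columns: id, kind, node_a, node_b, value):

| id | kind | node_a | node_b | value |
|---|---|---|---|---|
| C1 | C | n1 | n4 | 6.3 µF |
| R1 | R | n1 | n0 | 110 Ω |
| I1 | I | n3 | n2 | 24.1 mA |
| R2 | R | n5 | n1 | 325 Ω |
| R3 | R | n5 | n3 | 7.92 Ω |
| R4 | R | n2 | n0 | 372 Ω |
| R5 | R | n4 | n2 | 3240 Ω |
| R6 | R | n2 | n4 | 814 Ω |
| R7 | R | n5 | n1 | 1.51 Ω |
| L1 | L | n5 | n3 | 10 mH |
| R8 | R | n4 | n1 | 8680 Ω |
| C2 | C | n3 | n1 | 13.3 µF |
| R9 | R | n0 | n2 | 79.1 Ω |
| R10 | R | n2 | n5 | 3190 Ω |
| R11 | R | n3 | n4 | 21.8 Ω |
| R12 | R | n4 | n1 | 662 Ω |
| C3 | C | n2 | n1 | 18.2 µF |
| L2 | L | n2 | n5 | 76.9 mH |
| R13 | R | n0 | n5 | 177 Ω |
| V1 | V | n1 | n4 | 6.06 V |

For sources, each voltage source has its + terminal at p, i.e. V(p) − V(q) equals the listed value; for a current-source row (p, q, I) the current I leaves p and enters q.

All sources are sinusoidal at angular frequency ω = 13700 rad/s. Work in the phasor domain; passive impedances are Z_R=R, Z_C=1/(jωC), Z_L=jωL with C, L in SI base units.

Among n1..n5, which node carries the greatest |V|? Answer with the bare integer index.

4

MNA unknowns: 5 node voltages V₁..V_5 plus 1 source current (V1)
C1: Y=0.000+0.08631j on G[1,4]
R1: Y=0.009091+0.000j on G[1,0]
I1: z[3]−=0.0241, z[2]+=0.0241
R2: Y=0.003077+0.000j on G[5,1]
R3: Y=0.1263+0.000j on G[5,3]
R4: Y=0.002688+0.000j on G[2,0]
R5: Y=0.0003086+0.000j on G[4,2]
R6: Y=0.001229+0.000j on G[2,4]
R7: Y=0.6623+0.000j on G[5,1]
L1: Y=0.000-0.007299j on G[5,3]
R8: Y=0.0001152+0.000j on G[4,1]
C2: Y=0.000+0.1822j on G[3,1]
R9: Y=0.01264+0.000j on G[0,2]
R10: Y=0.0003135+0.000j on G[2,5]
R11: Y=0.04587+0.000j on G[3,4]
R12: Y=0.001511+0.000j on G[4,1]
C3: Y=0.000+0.2493j on G[2,1]
L2: Y=0.000-0.0009492j on G[2,5]
R13: Y=0.005650+0.000j on G[0,5]
V1: row V1−V4=6.06, i_V1 at 1,4
solve → V1=0.02133-0.0006485j, V2=0.02610-0.05898j, V3=-0.8224+0.9807j, V4=-6.039-0.0006485j, V5=-0.1051+0.1611j
aux → i_V1=-0.2585-0.5680j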